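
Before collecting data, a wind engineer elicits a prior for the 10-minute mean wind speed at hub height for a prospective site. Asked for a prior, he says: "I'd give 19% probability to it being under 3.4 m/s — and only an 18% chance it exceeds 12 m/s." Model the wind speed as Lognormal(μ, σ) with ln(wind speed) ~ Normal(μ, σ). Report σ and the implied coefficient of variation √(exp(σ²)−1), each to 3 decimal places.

σ ≈ 0.703, CV ≈ 0.800

If T ~ Lognormal(μ,σ) then ln T ~ Normal(μ,σ), so the p-quantile of ln T is μ + z_p·σ.
ln(3.4) = 1.224 and ln(12) = 2.485; z_{0.19} = -0.8779, z_{0.82} = 0.9154.
σ = (2.485 − 1.224)/(0.9154 − (-0.8779)) = 0.703.
μ = 1.224 − (-0.8779)·0.703 = 1.841.
CV = √(exp(σ²)−1) = √(exp(0.4946)−1) = 0.800.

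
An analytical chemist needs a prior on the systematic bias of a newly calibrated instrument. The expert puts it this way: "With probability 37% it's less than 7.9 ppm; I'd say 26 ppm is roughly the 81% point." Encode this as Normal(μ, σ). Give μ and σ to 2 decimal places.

μ = 12.87, σ = 14.96

For Normal(μ,σ), the p-quantile is μ + z_p·σ. Here z_{0.37} = -0.3319, z_{0.81} = 0.8779.
So 7.9 = μ − 0.3319σ and 26 = μ + 0.8779σ.
Subtracting: σ = (26 − 7.9)/(0.8779 − (-0.3319)) = 14.96.
Then μ = 7.9 − (-0.3319)·14.96 = 12.87.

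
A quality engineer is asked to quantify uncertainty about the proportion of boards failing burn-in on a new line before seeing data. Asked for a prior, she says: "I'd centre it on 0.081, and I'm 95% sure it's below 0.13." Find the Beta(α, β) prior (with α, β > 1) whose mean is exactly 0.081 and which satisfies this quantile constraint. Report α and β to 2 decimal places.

α ≈ 8.08, β ≈ 91.73

With mean 0.081 fixed, write α = 0.081s, β = 0.919s where s = α+β.
Need P(θ < 0.13) = 0.95 under Beta(0.081s, 0.919s). Normal approximation: (q−m)/√(m(1−m)/s) ≈ z_{0.95} = 1.64, so s ≈ 0.081·0.919·(1.64)²/(0.13−0.081)² = 83.9.
At s = 83.9: P(θ<0.13) ≈ 0.936. Adjusting to match 0.95 gives s ≈ 99.81.
So α = 0.081·99.81 ≈ 8.08, β = 0.919·99.81 ≈ 91.73.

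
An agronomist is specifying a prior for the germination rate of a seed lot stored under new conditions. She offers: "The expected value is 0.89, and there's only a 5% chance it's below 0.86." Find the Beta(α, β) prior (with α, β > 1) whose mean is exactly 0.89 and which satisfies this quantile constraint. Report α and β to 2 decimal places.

With mean 0.89 fixed, write α = 0.89s, β = 0.11s where s = α+β.
Need P(θ < 0.86) = 0.05 under Beta(0.89s, 0.11s). Normal approximation: (q−m)/√(m(1−m)/s) ≈ z_{0.05} = -1.64, so s ≈ 0.89·0.11·(-1.64)²/(0.86−0.89)² = 294.3.
At s = 294.3: P(θ<0.86) ≈ 0.057. Adjusting to match 0.05 gives s ≈ 321.07.
So α = 0.89·321.07 ≈ 285.75, β = 0.11·321.07 ≈ 35.32.

α ≈ 285.75, β ≈ 35.32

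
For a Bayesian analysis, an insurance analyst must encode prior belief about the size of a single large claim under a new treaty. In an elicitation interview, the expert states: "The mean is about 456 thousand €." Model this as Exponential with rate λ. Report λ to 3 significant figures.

Exponential mean = 1/λ, so λ = 1/456.0 = 0.00219.

λ ≈ 0.00219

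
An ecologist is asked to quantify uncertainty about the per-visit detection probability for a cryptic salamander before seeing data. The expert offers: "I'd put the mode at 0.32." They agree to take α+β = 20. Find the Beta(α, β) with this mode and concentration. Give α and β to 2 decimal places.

For α,β > 1 the Beta mode is (α−1)/(α+β−2). With α+β = 20, the mode is (α−1)/18.
Set (α−1)/18 = 0.32 → α = 1 + 0.32·18 = 6.76.
β = 20 − α = 13.24.

α = 6.76, β = 13.24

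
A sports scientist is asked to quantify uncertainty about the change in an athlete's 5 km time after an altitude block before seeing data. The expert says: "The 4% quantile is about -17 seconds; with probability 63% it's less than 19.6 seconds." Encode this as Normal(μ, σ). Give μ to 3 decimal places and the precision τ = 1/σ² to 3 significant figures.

μ = 13.768, τ = 0.00324

For Normal(μ,σ), the p-quantile is μ + z_p·σ. Here z_{0.04} = -1.751, z_{0.63} = 0.3319.
So -17 = μ − 1.751σ and 19.6 = μ + 0.3319σ.
Subtracting: σ = (19.6 − -17)/(0.3319 − (-1.751)) = 17.575.
Then μ = -17 − (-1.751)·17.575 = 13.768.
Precision τ = 1/σ² = 1/17.57² = 0.00324.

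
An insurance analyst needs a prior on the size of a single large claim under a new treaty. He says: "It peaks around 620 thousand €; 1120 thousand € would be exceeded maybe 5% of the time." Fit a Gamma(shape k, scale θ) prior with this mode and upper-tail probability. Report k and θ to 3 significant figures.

k ≈ 8.97, θ ≈ 77.8

Gamma(k,θ) with k>1 has mode (k−1)θ, so θ = 620/(k−1).
Need P(X < 1120) = 0.95 with θ tied to k this way. Start at k = 2, θ = 620: P(X<1120) ≈ 0.539.
Too low — raise k to concentrate. Iterating converges to k ≈ 8.97.
Then θ = 620/(8.97−1) ≈ 77.8.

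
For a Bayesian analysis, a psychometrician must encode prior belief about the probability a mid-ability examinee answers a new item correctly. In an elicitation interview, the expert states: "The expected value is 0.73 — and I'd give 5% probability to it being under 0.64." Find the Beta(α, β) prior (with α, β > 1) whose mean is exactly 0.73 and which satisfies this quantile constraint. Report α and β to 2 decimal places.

With mean 0.73 fixed, write α = 0.73s, β = 0.27s where s = α+β.
Need P(θ < 0.64) = 0.05 under Beta(0.73s, 0.27s). Normal approximation: (q−m)/√(m(1−m)/s) ≈ z_{0.05} = -1.64, so s ≈ 0.73·0.27·(-1.64)²/(0.64−0.73)² = 65.8.
At s = 65.8: P(θ<0.64) ≈ 0.056. Adjusting to match 0.05 gives s ≈ 70.53.
So α = 0.73·70.53 ≈ 51.49, β = 0.27·70.53 ≈ 19.04.

α ≈ 51.49, β ≈ 19.04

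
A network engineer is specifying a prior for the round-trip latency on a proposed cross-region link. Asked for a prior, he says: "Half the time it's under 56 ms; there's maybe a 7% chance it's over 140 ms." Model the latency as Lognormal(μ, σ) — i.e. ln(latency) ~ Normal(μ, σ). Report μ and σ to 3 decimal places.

μ ≈ 4.025, σ ≈ 0.621

If T ~ Lognormal(μ,σ) then ln T ~ Normal(μ,σ), so the p-quantile of ln T is μ + z_p·σ.
ln(56) = 4.025 and ln(140) = 4.942; z_{0.5} = 0, z_{0.93} = 1.476.
σ = (4.942 − 4.025)/(1.476 − (0)) = 0.621.
μ = 4.025 − (0)·0.621 = 4.025.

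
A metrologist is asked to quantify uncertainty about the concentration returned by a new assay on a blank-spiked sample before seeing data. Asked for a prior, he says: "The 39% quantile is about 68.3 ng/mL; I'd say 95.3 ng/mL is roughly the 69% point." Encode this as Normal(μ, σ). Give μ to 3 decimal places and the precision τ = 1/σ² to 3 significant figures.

The p-quantile of Normal(μ,σ) is μ + z_p·σ, with z_{0.39} = -0.2793 and z_{0.69} = 0.4959.
Eliminate σ: μ = (z₂·x₁ − z₁·x₂)/(z₂ − z₁) = (0.4959·68.3 − (-0.2793)·95.3)/0.7752 = 78.029.
Then σ = (x₂ − x₁)/(z₂ − z₁) = (95.3 − 68.3)/0.7752 = 34.831.
Precision τ = 1/σ² = 1/34.83² = 0.000824.

μ = 78.029, τ = 0.000824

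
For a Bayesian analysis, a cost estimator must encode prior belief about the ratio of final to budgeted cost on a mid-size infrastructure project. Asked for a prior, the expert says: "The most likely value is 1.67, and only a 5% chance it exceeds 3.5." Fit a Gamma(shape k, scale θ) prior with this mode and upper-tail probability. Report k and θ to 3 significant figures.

k ≈ 6.05, θ ≈ 0.331

Gamma(k,θ) with k>1 has mode (k−1)θ, so θ = 1.67/(k−1).
Need P(X < 3.5) = 0.95 with θ tied to k this way. Start at k = 2, θ = 1.67: P(X<3.5) ≈ 0.619.
Too low — raise k to concentrate. Iterating converges to k ≈ 6.05.
Then θ = 1.67/(6.05−1) ≈ 0.331.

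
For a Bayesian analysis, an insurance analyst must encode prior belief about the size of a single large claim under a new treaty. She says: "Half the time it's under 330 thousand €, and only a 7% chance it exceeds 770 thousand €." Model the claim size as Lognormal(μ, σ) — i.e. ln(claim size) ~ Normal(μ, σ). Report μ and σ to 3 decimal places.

μ ≈ 5.799, σ ≈ 0.574

If T ~ Lognormal(μ,σ) then ln T ~ Normal(μ,σ), so the p-quantile of ln T is μ + z_p·σ.
ln(330) = 5.799 and ln(770) = 6.646; z_{0.5} = 0, z_{0.93} = 1.476.
σ = (6.646 − 5.799)/(1.476 − (0)) = 0.574.
μ = 5.799 − (0)·0.574 = 5.799.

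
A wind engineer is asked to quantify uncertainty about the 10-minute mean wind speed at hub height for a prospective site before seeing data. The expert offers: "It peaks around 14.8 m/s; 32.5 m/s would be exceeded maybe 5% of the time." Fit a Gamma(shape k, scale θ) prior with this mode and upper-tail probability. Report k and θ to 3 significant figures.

Gamma(k,θ) with k>1 has mode (k−1)θ, so θ = 14.8/(k−1).
Need P(X < 32.5) = 0.95 with θ tied to k this way. Start at k = 2, θ = 14.8: P(X<32.5) ≈ 0.644.
Too low — raise k to concentrate. Iterating converges to k ≈ 5.45.
Then θ = 14.8/(5.45−1) ≈ 3.33.

k ≈ 5.45, θ ≈ 3.33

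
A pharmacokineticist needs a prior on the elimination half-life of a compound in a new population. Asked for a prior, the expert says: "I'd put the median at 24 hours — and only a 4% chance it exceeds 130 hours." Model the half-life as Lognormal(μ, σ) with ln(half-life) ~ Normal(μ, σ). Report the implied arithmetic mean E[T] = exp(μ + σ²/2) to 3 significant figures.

If T ~ Lognormal(μ,σ) then ln T ~ Normal(μ,σ), so the p-quantile of ln T is μ + z_p·σ.
ln(24) = 3.178 and ln(130) = 4.868; z_{0.5} = 0, z_{0.96} = 1.751.
σ = (4.868 − 3.178)/(1.751 − (0)) = 0.965.
μ = 3.178 − (0)·0.965 = 3.178.
E[T] = exp(μ + σ²/2) = exp(3.178 + 0.4657) = 38.2 hours.

E[T] ≈ 38.2 hours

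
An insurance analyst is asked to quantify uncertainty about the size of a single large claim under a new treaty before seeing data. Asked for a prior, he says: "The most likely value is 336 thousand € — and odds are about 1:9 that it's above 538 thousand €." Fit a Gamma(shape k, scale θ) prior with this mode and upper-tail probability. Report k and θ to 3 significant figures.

Gamma(k,θ) with k>1 has mode (k−1)θ, so θ = 336/(k−1).
Need P(X < 538) = 0.9 with θ tied to k this way. Start at k = 2, θ = 336: P(X<538) ≈ 0.475.
Too low — raise k to concentrate. Iterating converges to k ≈ 9.48.
Then θ = 336/(9.48−1) ≈ 39.6.

k ≈ 9.48, θ ≈ 39.6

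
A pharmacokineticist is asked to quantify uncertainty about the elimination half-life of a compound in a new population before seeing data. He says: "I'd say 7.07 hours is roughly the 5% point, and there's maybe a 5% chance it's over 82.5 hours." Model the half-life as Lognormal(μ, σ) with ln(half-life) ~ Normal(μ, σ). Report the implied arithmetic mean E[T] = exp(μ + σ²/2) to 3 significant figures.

E[T] ≈ 31.9 hours

If T ~ Lognormal(μ,σ) then ln T ~ Normal(μ,σ), so the p-quantile of ln T is μ + z_p·σ.
ln(7.07) = 1.956 and ln(82.5) = 4.413; z_{0.05} = -1.645, z_{0.95} = 1.645.
σ = (4.413 − 1.956)/(1.645 − (-1.645)) = 0.747.
μ = 1.956 − (-1.645)·0.747 = 3.184.
E[T] = exp(μ + σ²/2) = exp(3.184 + 0.2789) = 31.9 hours.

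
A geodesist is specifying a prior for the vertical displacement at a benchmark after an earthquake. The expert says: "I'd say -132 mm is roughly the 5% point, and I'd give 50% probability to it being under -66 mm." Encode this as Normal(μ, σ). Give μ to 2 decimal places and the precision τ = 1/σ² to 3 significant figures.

μ = -66.00, τ = 0.000621

For Normal(μ,σ), the p-quantile is μ + z_p·σ. Here z_{0.05} = -1.645, z_{0.5} = 0.
So -132 = μ − 1.645σ and -66 = μ + 0σ.
Subtracting: σ = (-66 − -132)/(0 − (-1.645)) = 40.13.
Then μ = -132 − (-1.645)·40.13 = -66.00.
Precision τ = 1/σ² = 1/40.13² = 0.000621.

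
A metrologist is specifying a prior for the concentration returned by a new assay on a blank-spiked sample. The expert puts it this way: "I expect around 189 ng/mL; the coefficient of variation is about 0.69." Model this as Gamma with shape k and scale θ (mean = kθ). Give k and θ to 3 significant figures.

For Gamma(k, scale θ): mean = kθ, variance = kθ², so CV = 1/√k.
CV = 0.69, hence k = 1/CV² = 2.1.
Then θ = mean/k = 189/2.1 = 90.

k ≈ 2.1, θ ≈ 90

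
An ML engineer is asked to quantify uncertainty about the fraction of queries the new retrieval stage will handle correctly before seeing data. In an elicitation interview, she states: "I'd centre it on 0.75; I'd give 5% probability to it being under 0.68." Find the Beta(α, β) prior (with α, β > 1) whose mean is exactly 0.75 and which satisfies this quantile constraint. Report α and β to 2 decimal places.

With mean 0.75 fixed, write α = 0.75s, β = 0.25s where s = α+β.
Need P(θ < 0.68) = 0.05 under Beta(0.75s, 0.25s). Normal approximation: (q−m)/√(m(1−m)/s) ≈ z_{0.05} = -1.64, so s ≈ 0.75·0.25·(-1.64)²/(0.68−0.75)² = 103.5.
At s = 103.5: P(θ<0.68) ≈ 0.055. Adjusting to match 0.05 gives s ≈ 110.44.
So α = 0.75·110.44 ≈ 82.83, β = 0.25·110.44 ≈ 27.61.

α ≈ 82.83, β ≈ 27.61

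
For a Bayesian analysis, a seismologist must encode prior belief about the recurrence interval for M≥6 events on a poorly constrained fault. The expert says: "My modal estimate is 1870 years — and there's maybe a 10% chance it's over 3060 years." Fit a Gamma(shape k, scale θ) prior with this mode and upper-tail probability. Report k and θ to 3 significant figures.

k ≈ 8.77, θ ≈ 241

Gamma(k,θ) with k>1 has mode (k−1)θ, so θ = 1870/(k−1).
Need P(X < 3060) = 0.9 with θ tied to k this way. Start at k = 2, θ = 1870: P(X<3060) ≈ 0.487.
Too low — raise k to concentrate. Iterating converges to k ≈ 8.77.
Then θ = 1870/(8.77−1) ≈ 241.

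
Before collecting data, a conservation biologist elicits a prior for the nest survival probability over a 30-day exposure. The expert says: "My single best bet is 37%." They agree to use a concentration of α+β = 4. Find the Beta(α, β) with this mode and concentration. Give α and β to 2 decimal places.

α = 1.74, β = 2.26

For α,β > 1 the Beta mode is (α−1)/(α+β−2). With α+β = 4, the mode is (α−1)/2.
Set (α−1)/2 = 0.37 → α = 1 + 0.37·2 = 1.74.
β = 4 − α = 2.26.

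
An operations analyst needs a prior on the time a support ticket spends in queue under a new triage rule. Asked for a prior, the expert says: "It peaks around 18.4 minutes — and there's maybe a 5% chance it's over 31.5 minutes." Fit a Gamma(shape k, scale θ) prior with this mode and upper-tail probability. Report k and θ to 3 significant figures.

k ≈ 10.7, θ ≈ 1.91

Gamma(k,θ) with k>1 has mode (k−1)θ, so θ = 18.4/(k−1).
Need P(X < 31.5) = 0.95 with θ tied to k this way. Start at k = 2, θ = 18.4: P(X<31.5) ≈ 0.510.
Too low — raise k to concentrate. Iterating converges to k ≈ 10.7.
Then θ = 18.4/(10.7−1) ≈ 1.91.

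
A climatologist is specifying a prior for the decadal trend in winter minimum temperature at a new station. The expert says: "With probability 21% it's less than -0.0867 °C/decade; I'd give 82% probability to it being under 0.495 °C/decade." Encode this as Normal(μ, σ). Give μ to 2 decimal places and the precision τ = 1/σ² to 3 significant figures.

μ = 0.19, τ = 8.76

For Normal(μ,σ), the p-quantile is μ + z_p·σ. Here z_{0.21} = -0.8064, z_{0.82} = 0.9154.
So -0.0867 = μ − 0.8064σ and 0.495 = μ + 0.9154σ.
Subtracting: σ = (0.495 − -0.0867)/(0.9154 − (-0.8064)) = 0.34.
Then μ = -0.0867 − (-0.8064)·0.34 = 0.19.
Precision τ = 1/σ² = 1/0.3378² = 8.76.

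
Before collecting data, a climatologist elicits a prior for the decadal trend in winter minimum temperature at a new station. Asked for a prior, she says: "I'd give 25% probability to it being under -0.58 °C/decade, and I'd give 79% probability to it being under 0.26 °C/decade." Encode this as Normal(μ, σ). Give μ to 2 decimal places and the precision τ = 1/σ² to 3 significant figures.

For Normal(μ,σ), the p-quantile is μ + z_p·σ. Here z_{0.25} = -0.6745, z_{0.79} = 0.8064.
So -0.58 = μ − 0.6745σ and 0.26 = μ + 0.8064σ.
Subtracting: σ = (0.26 − -0.58)/(0.8064 − (-0.6745)) = 0.57.
Then μ = -0.58 − (-0.6745)·0.57 = -0.20.
Precision τ = 1/σ² = 1/0.5672² = 3.11.

μ = -0.20, τ = 3.11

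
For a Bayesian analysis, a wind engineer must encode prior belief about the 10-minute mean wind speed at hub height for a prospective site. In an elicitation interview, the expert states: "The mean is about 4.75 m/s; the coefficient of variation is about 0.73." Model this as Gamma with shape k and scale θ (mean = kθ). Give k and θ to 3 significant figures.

For Gamma(k, scale θ): mean = kθ, variance = kθ², so CV = 1/√k.
CV = 0.73, hence k = 1/CV² = 1.88.
Then θ = mean/k = 4.75/1.88 = 2.53.

k ≈ 1.88, θ ≈ 2.53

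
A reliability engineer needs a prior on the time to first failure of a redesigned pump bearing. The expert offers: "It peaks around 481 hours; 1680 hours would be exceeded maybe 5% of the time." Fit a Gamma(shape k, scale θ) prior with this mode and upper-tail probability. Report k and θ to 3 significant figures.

k ≈ 2.65, θ ≈ 291

Gamma(k,θ) with k>1 has mode (k−1)θ, so θ = 481/(k−1).
Need P(X < 1680) = 0.95 with θ tied to k this way. Start at k = 2, θ = 481: P(X<1680) ≈ 0.863.
Too low — raise k to concentrate. Iterating converges to k ≈ 2.65.
Then θ = 481/(2.65−1) ≈ 291.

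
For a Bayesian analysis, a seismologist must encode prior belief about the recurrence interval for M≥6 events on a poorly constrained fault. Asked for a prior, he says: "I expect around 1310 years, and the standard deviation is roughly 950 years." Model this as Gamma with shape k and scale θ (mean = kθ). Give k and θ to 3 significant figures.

For Gamma(k, scale θ): mean = kθ, variance = kθ², so CV = 1/√k.
CV = SD/mean = 950/1310 = 0.7252, hence k = 1/CV² = 1.9.
Then θ = mean/k = 1310/1.9 = 689.

k ≈ 1.9, θ ≈ 689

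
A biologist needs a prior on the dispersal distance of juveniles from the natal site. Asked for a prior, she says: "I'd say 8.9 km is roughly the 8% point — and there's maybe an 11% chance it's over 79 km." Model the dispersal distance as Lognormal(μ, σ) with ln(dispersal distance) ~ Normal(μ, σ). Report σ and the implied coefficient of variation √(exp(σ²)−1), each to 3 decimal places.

If T ~ Lognormal(μ,σ) then ln T ~ Normal(μ,σ), so the p-quantile of ln T is μ + z_p·σ.
ln(8.9) = 2.186 and ln(79) = 4.369; z_{0.08} = -1.405, z_{0.89} = 1.227.
σ = (4.369 − 2.186)/(1.227 − (-1.405)) = 0.830.
μ = 2.186 − (-1.405)·0.830 = 3.352.
CV = √(exp(σ²)−1) = √(exp(0.6884)−1) = 0.995.

σ ≈ 0.830, CV ≈ 0.995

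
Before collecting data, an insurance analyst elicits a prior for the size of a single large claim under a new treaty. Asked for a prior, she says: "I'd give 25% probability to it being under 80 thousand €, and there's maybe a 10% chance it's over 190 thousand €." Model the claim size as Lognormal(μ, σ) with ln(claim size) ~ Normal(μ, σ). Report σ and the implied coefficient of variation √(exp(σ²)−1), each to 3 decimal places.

If T ~ Lognormal(μ,σ) then ln T ~ Normal(μ,σ), so the p-quantile of ln T is μ + z_p·σ.
ln(80) = 4.382 and ln(190) = 5.247; z_{0.25} = -0.6745, z_{0.9} = 1.282.
σ = (5.247 − 4.382)/(1.282 − (-0.6745)) = 0.442.
μ = 4.382 − (-0.6745)·0.442 = 4.680.
CV = √(exp(σ²)−1) = √(exp(0.1956)−1) = 0.465.

σ ≈ 0.442, CV ≈ 0.465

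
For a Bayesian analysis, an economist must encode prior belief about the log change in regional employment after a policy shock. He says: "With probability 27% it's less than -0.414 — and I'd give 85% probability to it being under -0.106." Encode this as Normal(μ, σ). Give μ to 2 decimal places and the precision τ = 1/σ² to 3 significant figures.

μ = -0.30, τ = 28.7

The p-quantile of Normal(μ,σ) is μ + z_p·σ, with z_{0.27} = -0.6128 and z_{0.85} = 1.036.
Eliminate σ: μ = (z₂·x₁ − z₁·x₂)/(z₂ − z₁) = (1.036·-0.414 − (-0.6128)·-0.106)/1.649 = -0.30.
Then σ = (x₂ − x₁)/(z₂ − z₁) = (-0.106 − -0.414)/1.649 = 0.19.
Precision τ = 1/σ² = 1/0.1868² = 28.7.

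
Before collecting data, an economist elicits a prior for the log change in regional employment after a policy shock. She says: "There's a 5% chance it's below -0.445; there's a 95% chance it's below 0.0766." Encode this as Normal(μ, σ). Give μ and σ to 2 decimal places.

μ = -0.18, σ = 0.16

The p-quantile of Normal(μ,σ) is μ + z_p·σ, with z_{0.05} = -1.645 and z_{0.95} = 1.645.
Eliminate σ: μ = (z₂·x₁ − z₁·x₂)/(z₂ − z₁) = (1.645·-0.445 − (-1.645)·0.0766)/3.29 = -0.18.
Then σ = (x₂ − x₁)/(z₂ − z₁) = (0.0766 − -0.445)/3.29 = 0.16.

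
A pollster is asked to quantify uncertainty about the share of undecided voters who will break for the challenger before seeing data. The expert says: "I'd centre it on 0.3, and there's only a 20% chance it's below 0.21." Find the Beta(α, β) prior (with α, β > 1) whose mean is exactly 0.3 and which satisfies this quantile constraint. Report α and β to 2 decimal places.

With mean 0.3 fixed, write α = 0.3s, β = 0.7s where s = α+β.
Need P(θ < 0.21) = 0.2 under Beta(0.3s, 0.7s). Normal approximation: (q−m)/√(m(1−m)/s) ≈ z_{0.2} = -0.842, so s ≈ 0.3·0.7·(-0.842)²/(0.21−0.3)² = 18.4.
At s = 18.4: P(θ<0.21) ≈ 0.205. Adjusting to match 0.2 gives s ≈ 19.02.
So α = 0.3·19.02 ≈ 5.70, β = 0.7·19.02 ≈ 13.31.

α ≈ 5.70, β ≈ 13.31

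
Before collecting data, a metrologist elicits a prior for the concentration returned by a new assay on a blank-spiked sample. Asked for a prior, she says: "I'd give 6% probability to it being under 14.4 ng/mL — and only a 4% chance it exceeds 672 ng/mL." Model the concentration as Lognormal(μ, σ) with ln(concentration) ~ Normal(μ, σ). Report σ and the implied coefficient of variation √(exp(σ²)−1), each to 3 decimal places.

σ ≈ 1.163, CV ≈ 1.692

If T ~ Lognormal(μ,σ) then ln T ~ Normal(μ,σ), so the p-quantile of ln T is μ + z_p·σ.
ln(14.4) = 2.667 and ln(672) = 6.51; z_{0.06} = -1.555, z_{0.96} = 1.751.
σ = (6.51 − 2.667)/(1.751 − (-1.555)) = 1.163.
μ = 2.667 − (-1.555)·1.163 = 4.475.
CV = √(exp(σ²)−1) = √(exp(1.3517)−1) = 1.692.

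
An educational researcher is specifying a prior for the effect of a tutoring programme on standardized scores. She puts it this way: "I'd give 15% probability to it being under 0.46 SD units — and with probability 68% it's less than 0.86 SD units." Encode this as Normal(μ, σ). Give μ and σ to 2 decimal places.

For Normal(μ,σ), the p-quantile is μ + z_p·σ. Here z_{0.15} = -1.036, z_{0.68} = 0.4677.
So 0.46 = μ − 1.036σ and 0.86 = μ + 0.4677σ.
Subtracting: σ = (0.86 − 0.46)/(0.4677 − (-1.036)) = 0.27.
Then μ = 0.46 − (-1.036)·0.27 = 0.74.

μ = 0.74, σ = 0.27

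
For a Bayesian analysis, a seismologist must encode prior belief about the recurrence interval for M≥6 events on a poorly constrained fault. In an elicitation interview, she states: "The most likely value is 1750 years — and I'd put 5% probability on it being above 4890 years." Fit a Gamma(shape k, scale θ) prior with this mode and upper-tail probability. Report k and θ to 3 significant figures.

Gamma(k,θ) with k>1 has mode (k−1)θ, so θ = 1750/(k−1).
Need P(X < 4890) = 0.95 with θ tied to k this way. Start at k = 2, θ = 1750: P(X<4890) ≈ 0.768.
Too low — raise k to concentrate. Iterating converges to k ≈ 3.54.
Then θ = 1750/(3.54−1) ≈ 690.

k ≈ 3.54, θ ≈ 690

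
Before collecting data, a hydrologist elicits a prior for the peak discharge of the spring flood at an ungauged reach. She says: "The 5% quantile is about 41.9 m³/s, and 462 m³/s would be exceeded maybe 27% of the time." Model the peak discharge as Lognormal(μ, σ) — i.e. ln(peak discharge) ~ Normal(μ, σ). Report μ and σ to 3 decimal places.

If T ~ Lognormal(μ,σ) then ln T ~ Normal(μ,σ), so the p-quantile of ln T is μ + z_p·σ.
ln(41.9) = 3.735 and ln(462) = 6.136; z_{0.05} = -1.645, z_{0.73} = 0.6128.
σ = (6.136 − 3.735)/(0.6128 − (-1.645)) = 1.063.
μ = 3.735 − (-1.645)·1.063 = 5.484.

μ ≈ 5.484, σ ≈ 1.063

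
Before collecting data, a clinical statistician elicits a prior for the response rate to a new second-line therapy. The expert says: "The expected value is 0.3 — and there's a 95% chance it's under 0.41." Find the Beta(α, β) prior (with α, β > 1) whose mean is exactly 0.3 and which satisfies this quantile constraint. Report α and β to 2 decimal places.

With mean 0.3 fixed, write α = 0.3s, β = 0.7s where s = α+β.
Need P(θ < 0.41) = 0.95 under Beta(0.3s, 0.7s). Normal approximation: (q−m)/√(m(1−m)/s) ≈ z_{0.95} = 1.64, so s ≈ 0.3·0.7·(1.64)²/(0.41−0.3)² = 47.0.
At s = 47.0: P(θ<0.41) ≈ 0.945. Adjusting to match 0.95 gives s ≈ 50.08.
So α = 0.3·50.08 ≈ 15.02, β = 0.7·50.08 ≈ 35.05.

α ≈ 15.02, β ≈ 35.05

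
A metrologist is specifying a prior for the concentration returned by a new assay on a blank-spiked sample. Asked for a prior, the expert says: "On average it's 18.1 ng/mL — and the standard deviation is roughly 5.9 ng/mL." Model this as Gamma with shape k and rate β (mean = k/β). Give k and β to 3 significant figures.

k ≈ 9.41, β ≈ 0.52

For Gamma(k, rate β): mean = k/β, variance = k/β², so CV = 1/√k.
CV = SD/mean = 5.9/18.1 = 0.326, hence k = 1/CV² = 9.41.
Then β = k/mean = 9.41/18.1 = 0.52.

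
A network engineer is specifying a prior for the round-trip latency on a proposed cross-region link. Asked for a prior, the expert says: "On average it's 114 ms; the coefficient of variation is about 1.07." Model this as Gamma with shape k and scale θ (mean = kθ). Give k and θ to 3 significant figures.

k ≈ 0.873, θ ≈ 131

For Gamma(k, scale θ): mean = kθ, variance = kθ², so CV = 1/√k.
CV = 1.07, hence k = 1/CV² = 0.873.
Then θ = mean/k = 114/0.873 = 131.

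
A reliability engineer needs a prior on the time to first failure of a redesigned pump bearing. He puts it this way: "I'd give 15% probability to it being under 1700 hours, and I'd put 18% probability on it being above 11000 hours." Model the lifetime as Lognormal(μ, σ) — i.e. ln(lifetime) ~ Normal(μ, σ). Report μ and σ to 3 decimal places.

If T ~ Lognormal(μ,σ) then ln T ~ Normal(μ,σ), so the p-quantile of ln T is μ + z_p·σ.
ln(1700) = 7.438 and ln(11000) = 9.306; z_{0.15} = -1.036, z_{0.82} = 0.9154.
σ = (9.306 − 7.438)/(0.9154 − (-1.036)) = 0.957.
μ = 7.438 − (-1.036)·0.957 = 8.430.

μ ≈ 8.430, σ ≈ 0.957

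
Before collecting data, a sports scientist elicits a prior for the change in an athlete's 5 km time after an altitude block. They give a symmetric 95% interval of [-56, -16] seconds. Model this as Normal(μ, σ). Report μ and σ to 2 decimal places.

A symmetric 95% interval runs μ ± z·σ with z = 1.96.
Half-width = 20, so σ = 20/1.96 = 10.20.
μ is the interval midpoint, -36.00.

μ = -36.00, σ = 10.20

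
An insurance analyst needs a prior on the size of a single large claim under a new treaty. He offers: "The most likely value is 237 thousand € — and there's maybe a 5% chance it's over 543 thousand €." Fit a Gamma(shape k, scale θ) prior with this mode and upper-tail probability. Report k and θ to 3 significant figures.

k ≈ 4.99, θ ≈ 59.4

Gamma(k,θ) with k>1 has mode (k−1)θ, so θ = 237/(k−1).
Need P(X < 543) = 0.95 with θ tied to k this way. Start at k = 2, θ = 237: P(X<543) ≈ 0.667.
Too low — raise k to concentrate. Iterating converges to k ≈ 4.99.
Then θ = 237/(4.99−1) ≈ 59.4.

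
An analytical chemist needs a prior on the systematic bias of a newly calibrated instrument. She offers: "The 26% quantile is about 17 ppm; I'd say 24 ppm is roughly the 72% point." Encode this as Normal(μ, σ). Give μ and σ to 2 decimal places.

For Normal(μ,σ), the p-quantile is μ + z_p·σ. Here z_{0.26} = -0.6433, z_{0.72} = 0.5828.
So 17 = μ − 0.6433σ and 24 = μ + 0.5828σ.
Subtracting: σ = (24 − 17)/(0.5828 − (-0.6433)) = 5.71.
Then μ = 17 − (-0.6433)·5.71 = 20.67.

μ = 20.67, σ = 5.71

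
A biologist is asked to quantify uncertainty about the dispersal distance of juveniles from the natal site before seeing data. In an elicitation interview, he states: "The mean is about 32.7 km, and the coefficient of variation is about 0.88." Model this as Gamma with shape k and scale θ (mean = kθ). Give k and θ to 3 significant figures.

For Gamma(k, scale θ): mean = kθ, variance = kθ², so CV = 1/√k.
CV = 0.88, hence k = 1/CV² = 1.29.
Then θ = mean/k = 32.7/1.29 = 25.3.

k ≈ 1.29, θ ≈ 25.3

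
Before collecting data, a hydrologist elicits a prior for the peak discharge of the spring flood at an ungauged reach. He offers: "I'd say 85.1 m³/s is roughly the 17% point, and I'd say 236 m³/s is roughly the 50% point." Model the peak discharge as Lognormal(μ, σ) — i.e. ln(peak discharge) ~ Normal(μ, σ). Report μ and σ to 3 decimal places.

μ ≈ 5.464, σ ≈ 1.069

If T ~ Lognormal(μ,σ) then ln T ~ Normal(μ,σ), so the p-quantile of ln T is μ + z_p·σ.
ln(85.1) = 4.444 and ln(236) = 5.464; z_{0.17} = -0.9542, z_{0.5} = 0.
σ = (5.464 − 4.444)/(0 − (-0.9542)) = 1.069.
μ = 4.444 − (-0.9542)·1.069 = 5.464.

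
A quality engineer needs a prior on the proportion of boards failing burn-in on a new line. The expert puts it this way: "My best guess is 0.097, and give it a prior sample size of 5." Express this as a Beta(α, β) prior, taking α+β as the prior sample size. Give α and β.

Under the effective-sample-size interpretation, Beta(α, β) has prior mean α/(α+β) and prior sample size α+β.
So α+β = 5 and α/(α+β) = 0.097, giving α = 0.097·5 = 0.485 and β = 5 − 0.485 = 4.515.

α = 0.485, β = 4.515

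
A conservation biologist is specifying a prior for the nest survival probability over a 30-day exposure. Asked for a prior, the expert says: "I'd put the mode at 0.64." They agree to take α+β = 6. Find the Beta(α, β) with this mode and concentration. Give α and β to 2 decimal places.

α = 3.56, β = 2.44

For α,β > 1 the Beta mode is (α−1)/(α+β−2). With α+β = 6, the mode is (α−1)/4.
Set (α−1)/4 = 0.64 → α = 1 + 0.64·4 = 3.56.
β = 6 − α = 2.44.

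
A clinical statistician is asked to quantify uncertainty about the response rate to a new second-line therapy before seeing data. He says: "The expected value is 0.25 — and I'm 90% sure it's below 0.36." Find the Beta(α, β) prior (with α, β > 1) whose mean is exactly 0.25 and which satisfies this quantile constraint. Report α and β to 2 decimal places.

α ≈ 6.69, β ≈ 20.08

With mean 0.25 fixed, write α = 0.25s, β = 0.75s where s = α+β.
Need P(θ < 0.36) = 0.9 under Beta(0.25s, 0.75s). Normal approximation: (q−m)/√(m(1−m)/s) ≈ z_{0.9} = 1.28, so s ≈ 0.25·0.75·(1.28)²/(0.36−0.25)² = 25.5.
At s = 25.5: P(θ<0.36) ≈ 0.895. Adjusting to match 0.9 gives s ≈ 26.77.
So α = 0.25·26.77 ≈ 6.69, β = 0.75·26.77 ≈ 20.08.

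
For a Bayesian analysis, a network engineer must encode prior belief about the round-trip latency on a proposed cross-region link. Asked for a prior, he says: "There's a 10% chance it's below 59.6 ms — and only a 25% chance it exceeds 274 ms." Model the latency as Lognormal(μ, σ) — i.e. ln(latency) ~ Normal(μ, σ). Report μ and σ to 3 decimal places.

If T ~ Lognormal(μ,σ) then ln T ~ Normal(μ,σ), so the p-quantile of ln T is μ + z_p·σ.
ln(59.6) = 4.088 and ln(274) = 5.613; z_{0.1} = -1.282, z_{0.75} = 0.6745.
σ = (5.613 − 4.088)/(0.6745 − (-1.282)) = 0.780.
μ = 4.088 − (-1.282)·0.780 = 5.087.

μ ≈ 5.087, σ ≈ 0.780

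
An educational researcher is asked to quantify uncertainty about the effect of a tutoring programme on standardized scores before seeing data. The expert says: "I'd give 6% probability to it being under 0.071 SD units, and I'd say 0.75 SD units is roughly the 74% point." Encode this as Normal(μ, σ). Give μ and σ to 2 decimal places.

μ = 0.55, σ = 0.31

For Normal(μ,σ), the p-quantile is μ + z_p·σ. Here z_{0.06} = -1.555, z_{0.74} = 0.6433.
So 0.071 = μ − 1.555σ and 0.75 = μ + 0.6433σ.
Subtracting: σ = (0.75 − 0.071)/(0.6433 − (-1.555)) = 0.31.
Then μ = 0.071 − (-1.555)·0.31 = 0.55.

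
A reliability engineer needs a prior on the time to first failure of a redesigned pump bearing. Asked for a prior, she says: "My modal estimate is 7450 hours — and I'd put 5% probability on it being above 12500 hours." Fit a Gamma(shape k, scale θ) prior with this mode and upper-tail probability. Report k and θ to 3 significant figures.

k ≈ 11.4, θ ≈ 714

Gamma(k,θ) with k>1 has mode (k−1)θ, so θ = 7450/(k−1).
Need P(X < 12500) = 0.95 with θ tied to k this way. Start at k = 2, θ = 7450: P(X<12500) ≈ 0.500.
Too low — raise k to concentrate. Iterating converges to k ≈ 11.4.
Then θ = 7450/(11.4−1) ≈ 714.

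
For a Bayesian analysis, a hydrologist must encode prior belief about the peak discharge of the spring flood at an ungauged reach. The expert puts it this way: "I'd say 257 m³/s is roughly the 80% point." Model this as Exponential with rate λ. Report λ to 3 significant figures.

P(T < 257.0) = 1 − e^(−λ·257.0) = 0.8, so λ = −ln(1−0.8)/257.0 = −ln(0.2)/257.0 = 0.00626.

λ ≈ 0.00626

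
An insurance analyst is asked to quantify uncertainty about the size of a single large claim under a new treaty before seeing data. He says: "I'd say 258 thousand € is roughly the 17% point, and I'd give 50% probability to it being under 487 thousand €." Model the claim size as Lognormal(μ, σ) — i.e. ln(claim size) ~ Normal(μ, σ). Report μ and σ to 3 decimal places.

If T ~ Lognormal(μ,σ) then ln T ~ Normal(μ,σ), so the p-quantile of ln T is μ + z_p·σ.
ln(258) = 5.553 and ln(487) = 6.188; z_{0.17} = -0.9542, z_{0.5} = 0.
σ = (6.188 − 5.553)/(0 − (-0.9542)) = 0.666.
μ = 5.553 − (-0.9542)·0.666 = 6.188.

μ ≈ 6.188, σ ≈ 0.666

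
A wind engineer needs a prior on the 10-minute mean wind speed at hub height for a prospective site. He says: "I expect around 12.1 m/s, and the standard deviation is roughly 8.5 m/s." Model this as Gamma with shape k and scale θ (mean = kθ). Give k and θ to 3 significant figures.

For Gamma(k, scale θ): mean = kθ, variance = kθ², so CV = 1/√k.
CV = SD/mean = 8.5/12.1 = 0.7025, hence k = 1/CV² = 2.03.
Then θ = mean/k = 12.1/2.03 = 5.97.

k ≈ 2.03, θ ≈ 5.97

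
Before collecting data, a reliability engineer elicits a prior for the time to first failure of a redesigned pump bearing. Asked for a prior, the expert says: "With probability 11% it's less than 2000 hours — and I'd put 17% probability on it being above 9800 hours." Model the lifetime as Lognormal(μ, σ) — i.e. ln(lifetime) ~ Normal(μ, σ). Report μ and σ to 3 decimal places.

If T ~ Lognormal(μ,σ) then ln T ~ Normal(μ,σ), so the p-quantile of ln T is μ + z_p·σ.
ln(2000) = 7.601 and ln(9800) = 9.19; z_{0.11} = -1.227, z_{0.83} = 0.9542.
σ = (9.19 − 7.601)/(0.9542 − (-1.227)) = 0.729.
μ = 7.601 − (-1.227)·0.729 = 8.495.

μ ≈ 8.495, σ ≈ 0.729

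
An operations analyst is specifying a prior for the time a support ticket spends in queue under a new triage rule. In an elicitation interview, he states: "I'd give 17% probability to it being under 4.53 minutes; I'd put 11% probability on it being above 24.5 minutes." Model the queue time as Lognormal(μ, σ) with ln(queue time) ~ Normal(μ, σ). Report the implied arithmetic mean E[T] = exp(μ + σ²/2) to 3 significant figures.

If T ~ Lognormal(μ,σ) then ln T ~ Normal(μ,σ), so the p-quantile of ln T is μ + z_p·σ.
ln(4.53) = 1.511 and ln(24.5) = 3.199; z_{0.17} = -0.9542, z_{0.89} = 1.227.
σ = (3.199 − 1.511)/(1.227 − (-0.9542)) = 0.774.
μ = 1.511 − (-0.9542)·0.774 = 2.249.
E[T] = exp(μ + σ²/2) = exp(2.249 + 0.2996) = 12.8 minutes.

E[T] ≈ 12.8 minutes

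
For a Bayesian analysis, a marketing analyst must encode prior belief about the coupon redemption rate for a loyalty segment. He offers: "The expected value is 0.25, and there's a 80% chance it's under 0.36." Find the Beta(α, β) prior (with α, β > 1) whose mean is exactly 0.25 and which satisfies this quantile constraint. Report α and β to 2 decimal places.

With mean 0.25 fixed, write α = 0.25s, β = 0.75s where s = α+β.
Need P(θ < 0.36) = 0.8 under Beta(0.25s, 0.75s). Normal approximation: (q−m)/√(m(1−m)/s) ≈ z_{0.8} = 0.842, so s ≈ 0.25·0.75·(0.842)²/(0.36−0.25)² = 11.0.
At s = 11.0: P(θ<0.36) ≈ 0.810. Adjusting to match 0.8 gives s ≈ 9.80.
So α = 0.25·9.80 ≈ 2.45, β = 0.75·9.80 ≈ 7.35.

α ≈ 2.45, β ≈ 7.35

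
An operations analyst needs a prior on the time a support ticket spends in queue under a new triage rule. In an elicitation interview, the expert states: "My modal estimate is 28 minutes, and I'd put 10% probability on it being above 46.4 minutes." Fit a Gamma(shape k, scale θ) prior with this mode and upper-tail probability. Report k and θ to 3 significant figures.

Gamma(k,θ) with k>1 has mode (k−1)θ, so θ = 28/(k−1).
Need P(X < 46.4) = 0.9 with θ tied to k this way. Start at k = 2, θ = 28: P(X<46.4) ≈ 0.493.
Too low — raise k to concentrate. Iterating converges to k ≈ 8.4.
Then θ = 28/(8.4−1) ≈ 3.78.

k ≈ 8.4, θ ≈ 3.78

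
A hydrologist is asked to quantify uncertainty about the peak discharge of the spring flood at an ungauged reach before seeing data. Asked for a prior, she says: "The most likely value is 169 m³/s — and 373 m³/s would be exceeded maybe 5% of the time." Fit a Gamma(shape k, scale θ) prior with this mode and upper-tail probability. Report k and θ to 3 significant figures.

Gamma(k,θ) with k>1 has mode (k−1)θ, so θ = 169/(k−1).
Need P(X < 373) = 0.95 with θ tied to k this way. Start at k = 2, θ = 169: P(X<373) ≈ 0.647.
Too low — raise k to concentrate. Iterating converges to k ≈ 5.39.
Then θ = 169/(5.39−1) ≈ 38.5.

k ≈ 5.39, θ ≈ 38.5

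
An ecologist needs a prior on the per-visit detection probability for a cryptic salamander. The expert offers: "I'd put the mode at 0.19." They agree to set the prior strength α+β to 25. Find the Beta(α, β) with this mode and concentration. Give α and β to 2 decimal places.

α = 5.37, β = 19.63

For α,β > 1 the Beta mode is (α−1)/(α+β−2). With α+β = 25, the mode is (α−1)/23.
Set (α−1)/23 = 0.19 → α = 1 + 0.19·23 = 5.37.
β = 25 − α = 19.63.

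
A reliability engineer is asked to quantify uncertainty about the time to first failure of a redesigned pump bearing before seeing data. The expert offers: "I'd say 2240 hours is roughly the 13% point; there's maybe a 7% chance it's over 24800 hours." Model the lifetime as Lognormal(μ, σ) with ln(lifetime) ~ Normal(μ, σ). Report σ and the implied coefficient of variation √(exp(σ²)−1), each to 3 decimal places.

If T ~ Lognormal(μ,σ) then ln T ~ Normal(μ,σ), so the p-quantile of ln T is μ + z_p·σ.
ln(2240) = 7.714 and ln(24800) = 10.12; z_{0.13} = -1.126, z_{0.93} = 1.476.
σ = (10.12 − 7.714)/(1.476 − (-1.126)) = 0.924.
μ = 7.714 − (-1.126)·0.924 = 8.755.
CV = √(exp(σ²)−1) = √(exp(0.8537)−1) = 1.161.

σ ≈ 0.924, CV ≈ 1.161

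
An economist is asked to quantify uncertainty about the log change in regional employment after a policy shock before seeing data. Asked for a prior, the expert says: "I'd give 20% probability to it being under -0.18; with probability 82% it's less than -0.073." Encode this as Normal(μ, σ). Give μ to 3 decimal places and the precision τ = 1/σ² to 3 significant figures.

For Normal(μ,σ), the p-quantile is μ + z_p·σ. Here z_{0.2} = -0.8416, z_{0.82} = 0.9154.
So -0.18 = μ − 0.8416σ and -0.073 = μ + 0.9154σ.
Subtracting: σ = (-0.073 − -0.18)/(0.9154 − (-0.8416)) = 0.061.
Then μ = -0.18 − (-0.8416)·0.061 = -0.129.
Precision τ = 1/σ² = 1/0.0609² = 270.

μ = -0.129, τ = 270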